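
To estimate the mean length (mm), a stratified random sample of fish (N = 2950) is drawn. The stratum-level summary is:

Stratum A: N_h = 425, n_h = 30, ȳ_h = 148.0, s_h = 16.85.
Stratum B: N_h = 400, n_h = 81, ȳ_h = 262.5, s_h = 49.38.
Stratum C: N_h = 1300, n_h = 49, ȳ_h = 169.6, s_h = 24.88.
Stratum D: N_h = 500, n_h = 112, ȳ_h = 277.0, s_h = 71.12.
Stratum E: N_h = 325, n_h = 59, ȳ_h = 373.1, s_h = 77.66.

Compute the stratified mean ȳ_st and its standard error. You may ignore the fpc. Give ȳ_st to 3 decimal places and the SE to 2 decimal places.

ȳ_st ≈ 219.708, SE ≈ 2.40

ȳ_st = Σ W_h ȳ_h = (425·148.0 + 400·262.5 + 1300·169.6 + 500·277.0 + 325·373.1)/2950 = 219.70763
V̂(ȳ_st) = Σ W_h² s_h²/n_h, with W_h = N_h/N and N = 2950:
  stratum A: (425/2950)²·16.85²/30 = 0.196432
  stratum B: (400/2950)²·49.38²/81 = 0.553469
  stratum C: (1300/2950)²·24.88²/49 = 2.45328
  stratum D: (500/2950)²·71.12²/112 = 1.29736
  stratum E: (325/2950)²·77.66²/59 = 1.2407
V̂(ȳ_st) = 5.74124
SE(ȳ_st) = √5.74124 = 2.39609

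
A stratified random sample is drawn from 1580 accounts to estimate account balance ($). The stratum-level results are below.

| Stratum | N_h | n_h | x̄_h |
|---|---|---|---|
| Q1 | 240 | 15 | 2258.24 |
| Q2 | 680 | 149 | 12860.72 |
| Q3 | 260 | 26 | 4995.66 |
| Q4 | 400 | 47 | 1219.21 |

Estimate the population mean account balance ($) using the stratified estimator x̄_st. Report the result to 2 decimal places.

x̄_st ≈ 7008.75

N = Σ N_h = 1580. Stratum weights W_h = N_h/N.
x̄_st = (240·2258.24 + 680·12860.72 + 260·4995.66 + 400·1219.21) / 1580 = 7008.7486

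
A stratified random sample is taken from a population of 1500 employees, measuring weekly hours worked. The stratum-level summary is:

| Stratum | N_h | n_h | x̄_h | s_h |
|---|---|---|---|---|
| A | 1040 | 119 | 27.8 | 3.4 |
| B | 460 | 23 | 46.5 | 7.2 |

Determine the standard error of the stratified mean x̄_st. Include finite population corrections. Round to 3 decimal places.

SE(x̄_st) ≈ 0.493

V̂(x̄_st) = Σ W_h² (1 − n_h/N_h) s_h²/n_h, with W_h = N_h/N and N = 1500:
  stratum A: (1040/1500)²·(1 − 119/1040)·3.4²/119 = 0.0413544
  stratum B: (460/1500)²·(1 − 23/460)·7.2²/23 = 0.20137
V̂(x̄_st) = 0.242724
SE(x̄_st) = √0.242724 = 0.49267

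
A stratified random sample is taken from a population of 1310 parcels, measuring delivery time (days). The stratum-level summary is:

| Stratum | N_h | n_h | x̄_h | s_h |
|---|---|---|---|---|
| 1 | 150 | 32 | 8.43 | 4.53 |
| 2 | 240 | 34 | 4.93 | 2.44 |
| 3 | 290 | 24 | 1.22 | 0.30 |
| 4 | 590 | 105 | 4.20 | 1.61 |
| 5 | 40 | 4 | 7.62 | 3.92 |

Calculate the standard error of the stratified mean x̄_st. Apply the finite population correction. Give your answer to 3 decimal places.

V̂(x̄_st) = Σ W_h² (1 − n_h/N_h) s_h²/n_h, with W_h = N_h/N and N = 1310:
  stratum 1: (150/1310)²·(1 − 32/150)·4.53²/32 = 0.0066142
  stratum 2: (240/1310)²·(1 − 34/240)·2.44²/34 = 0.00504471
  stratum 3: (290/1310)²·(1 − 24/290)·0.30²/24 = 0.000168565
  stratum 4: (590/1310)²·(1 − 105/590)·1.61²/105 = 0.00411636
  stratum 5: (40/1310)²·(1 − 4/40)·3.92²/4 = 0.00322353
V̂(x̄_st) = 0.0191674
SE(x̄_st) = √0.0191674 = 0.138446

SE(x̄_st) ≈ 0.138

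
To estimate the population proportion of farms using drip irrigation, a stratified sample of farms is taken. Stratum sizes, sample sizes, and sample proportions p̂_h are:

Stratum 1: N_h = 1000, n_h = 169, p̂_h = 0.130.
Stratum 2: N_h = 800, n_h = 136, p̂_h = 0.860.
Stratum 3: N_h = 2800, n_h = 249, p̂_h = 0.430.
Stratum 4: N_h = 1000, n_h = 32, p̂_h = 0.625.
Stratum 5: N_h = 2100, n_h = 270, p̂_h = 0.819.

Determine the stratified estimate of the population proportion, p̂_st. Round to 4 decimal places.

N = 7700; stratum weights W_h = N_h/N.
p̂_st = Σ W_h p̂_h = (1000·0.130 + 800·0.860 + 2800·0.430 + 1000·0.625 + 2100·0.819)/7700 = 0.56713

p̂_st ≈ 0.5671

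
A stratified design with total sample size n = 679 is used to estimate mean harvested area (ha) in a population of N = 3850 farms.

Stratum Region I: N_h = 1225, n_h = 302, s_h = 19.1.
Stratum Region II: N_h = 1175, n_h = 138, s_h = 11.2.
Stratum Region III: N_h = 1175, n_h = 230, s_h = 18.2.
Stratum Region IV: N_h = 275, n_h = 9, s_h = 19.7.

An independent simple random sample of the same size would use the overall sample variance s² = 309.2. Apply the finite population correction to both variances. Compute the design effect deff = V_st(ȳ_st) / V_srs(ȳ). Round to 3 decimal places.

V̂(ȳ_st) = Σ W_h² (1 − n_h/N_h) s_h²/n_h, with W_h = N_h/N and N = 3850:
  stratum Region I: (1225/3850)²·(1 − 302/1225)·19.1²/302 = 0.0921459
  stratum Region II: (1175/3850)²·(1 − 138/1175)·11.2²/138 = 0.0747226
  stratum Region III: (1175/3850)²·(1 − 230/1175)·18.2²/230 = 0.107886
  stratum Region IV: (275/3850)²·(1 − 9/275)·19.7²/9 = 0.212805
V_st = 0.48756
V_srs = (1 − 679/3850)·309.2/679 = 0.375064
deff = V_st / V_srs = 0.48756/0.375064 = 1.2999

deff ≈ 1.300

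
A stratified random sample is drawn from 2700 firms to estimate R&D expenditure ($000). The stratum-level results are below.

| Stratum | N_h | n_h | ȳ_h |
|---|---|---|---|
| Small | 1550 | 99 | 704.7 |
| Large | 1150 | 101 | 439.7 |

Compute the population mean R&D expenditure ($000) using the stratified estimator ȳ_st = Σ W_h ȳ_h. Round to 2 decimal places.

ȳ_st ≈ 591.83

N = Σ N_h = 2700. Stratum weights W_h = N_h/N.
ȳ_st = (1550·704.7 + 1150·439.7) / 2700 = 591.8296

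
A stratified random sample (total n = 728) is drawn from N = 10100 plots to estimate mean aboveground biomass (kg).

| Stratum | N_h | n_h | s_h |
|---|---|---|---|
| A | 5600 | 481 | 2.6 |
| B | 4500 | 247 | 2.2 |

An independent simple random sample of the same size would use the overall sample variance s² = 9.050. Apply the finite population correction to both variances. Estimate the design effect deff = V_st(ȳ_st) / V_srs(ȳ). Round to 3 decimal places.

deff ≈ 0.661

V̂(ȳ_st) = Σ W_h² (1 − n_h/N_h) s_h²/n_h, with W_h = N_h/N and N = 10100:
  stratum A: (5600/10100)²·(1 − 481/5600)·2.6²/481 = 0.00394941
  stratum B: (4500/10100)²·(1 − 247/4500)·2.2²/247 = 0.00367632
V_st = 0.00762573
V_srs = (1 − 728/10100)·9.050/728 = 0.0115353
deff = V_st / V_srs = 0.00762573/0.0115353 = 0.6611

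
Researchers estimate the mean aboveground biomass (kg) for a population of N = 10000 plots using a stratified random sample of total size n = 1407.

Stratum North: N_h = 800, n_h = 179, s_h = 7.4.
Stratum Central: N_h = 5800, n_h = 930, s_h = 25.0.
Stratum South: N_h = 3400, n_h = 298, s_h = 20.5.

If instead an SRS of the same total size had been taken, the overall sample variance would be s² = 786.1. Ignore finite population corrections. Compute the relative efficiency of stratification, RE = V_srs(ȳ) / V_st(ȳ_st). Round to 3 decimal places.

RE ≈ 1.429

V̂(ȳ_st) = Σ W_h² s_h²/n_h, with W_h = N_h/N and N = 10000:
  stratum North: (800/10000)²·7.4²/179 = 0.0019579
  stratum Central: (5800/10000)²·25.0²/930 = 0.226075
  stratum South: (3400/10000)²·20.5²/298 = 0.163023
V_st = 0.391056
V_srs = s²/n = 786.1/1407 = 0.558706
Relative efficiency = V_srs / V_st = 0.558706/0.391056 = 1.4287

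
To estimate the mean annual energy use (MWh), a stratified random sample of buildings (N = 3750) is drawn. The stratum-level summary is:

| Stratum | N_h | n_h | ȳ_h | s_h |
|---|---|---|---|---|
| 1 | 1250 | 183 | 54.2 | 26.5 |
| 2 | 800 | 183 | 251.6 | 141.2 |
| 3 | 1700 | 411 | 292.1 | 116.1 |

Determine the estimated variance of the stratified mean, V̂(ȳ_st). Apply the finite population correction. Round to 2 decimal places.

V̂(ȳ_st) ≈ 9.30

V̂(ȳ_st) = Σ W_h² (1 − n_h/N_h) s_h²/n_h, with W_h = N_h/N and N = 3750:
  stratum 1: (1250/3750)²·(1 − 183/1250)·26.5²/183 = 0.363959
  stratum 2: (800/3750)²·(1 − 183/800)·141.2²/183 = 3.82411
  stratum 3: (1700/3750)²·(1 − 411/1700)·116.1²/411 = 5.11048
V̂(ȳ_st) = 9.29856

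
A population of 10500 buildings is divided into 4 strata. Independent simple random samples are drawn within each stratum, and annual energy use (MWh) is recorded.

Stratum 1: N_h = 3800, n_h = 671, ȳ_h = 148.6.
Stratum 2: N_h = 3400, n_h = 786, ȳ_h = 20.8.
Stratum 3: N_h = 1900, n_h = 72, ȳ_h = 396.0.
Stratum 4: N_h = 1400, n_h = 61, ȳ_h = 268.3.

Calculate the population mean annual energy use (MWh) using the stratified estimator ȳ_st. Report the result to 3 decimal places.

ȳ_st ≈ 167.945

N = Σ N_h = 10500. Stratum weights W_h = N_h/N.
ȳ_st = (3800·148.6 + 3400·20.8 + 1900·396.0 + 1400·268.3) / 10500 = 167.94476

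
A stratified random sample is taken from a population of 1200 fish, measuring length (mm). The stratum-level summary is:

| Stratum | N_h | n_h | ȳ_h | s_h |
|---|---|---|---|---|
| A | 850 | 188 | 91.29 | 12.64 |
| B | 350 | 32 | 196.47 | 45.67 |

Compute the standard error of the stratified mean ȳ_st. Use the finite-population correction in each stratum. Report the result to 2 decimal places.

SE(ȳ_st) ≈ 2.32

V̂(ȳ_st) = Σ W_h² (1 − n_h/N_h) s_h²/n_h, with W_h = N_h/N and N = 1200:
  stratum A: (850/1200)²·(1 − 188/850)·12.64²/188 = 0.332086
  stratum B: (350/1200)²·(1 − 32/350)·45.67²/32 = 5.03784
V̂(ȳ_st) = 5.36993
SE(ȳ_st) = √5.36993 = 2.31731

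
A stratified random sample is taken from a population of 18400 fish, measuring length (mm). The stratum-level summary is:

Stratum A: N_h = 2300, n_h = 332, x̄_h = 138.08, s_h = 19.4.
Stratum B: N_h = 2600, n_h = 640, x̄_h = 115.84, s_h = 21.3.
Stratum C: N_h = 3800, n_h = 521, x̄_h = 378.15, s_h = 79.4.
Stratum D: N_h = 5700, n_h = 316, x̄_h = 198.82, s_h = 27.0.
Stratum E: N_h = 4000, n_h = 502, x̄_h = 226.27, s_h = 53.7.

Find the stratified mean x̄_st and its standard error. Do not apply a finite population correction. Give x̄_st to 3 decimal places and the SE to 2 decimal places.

x̄_st = Σ W_h x̄_h = (2300·138.08 + 2600·115.84 + 3800·378.15 + 5700·198.82 + 4000·226.27)/18400 = 222.50500
V̂(x̄_st) = Σ W_h² s_h²/n_h, with W_h = N_h/N and N = 18400:
  stratum A: (2300/18400)²·19.4²/332 = 0.0177127
  stratum B: (2600/18400)²·21.3²/640 = 0.0141544
  stratum C: (3800/18400)²·79.4²/521 = 0.516101
  stratum D: (5700/18400)²·27.0²/316 = 0.221388
  stratum E: (4000/18400)²·53.7²/502 = 0.271475
V̂(x̄_st) = 1.04083
SE(x̄_st) = √1.04083 = 1.02021

x̄_st ≈ 222.505, SE ≈ 1.02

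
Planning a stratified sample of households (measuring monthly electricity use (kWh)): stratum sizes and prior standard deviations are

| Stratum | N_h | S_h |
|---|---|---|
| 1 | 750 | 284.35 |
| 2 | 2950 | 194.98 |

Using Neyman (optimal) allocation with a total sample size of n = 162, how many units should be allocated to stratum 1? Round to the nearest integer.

44

Neyman allocation: n_h = n · N_h S_h / Σ N_i S_i, with n = 162.
  stratum 1: N_h·S_h = 750·284.35 = 213262.50
  stratum 2: N_h·S_h = 2950·194.98 = 575191.00
Σ N_h S_h = 788453.50
n for stratum 1 = 162·213262.50/788453.50 = 43.818 → 44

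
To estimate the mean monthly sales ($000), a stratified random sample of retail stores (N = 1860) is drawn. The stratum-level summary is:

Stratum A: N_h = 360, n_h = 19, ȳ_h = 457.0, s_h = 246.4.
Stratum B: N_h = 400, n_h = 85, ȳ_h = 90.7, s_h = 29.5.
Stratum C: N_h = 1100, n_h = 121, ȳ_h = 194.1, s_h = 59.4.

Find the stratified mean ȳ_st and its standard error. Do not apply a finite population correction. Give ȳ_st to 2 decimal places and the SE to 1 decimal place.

ȳ_st = Σ W_h ȳ_h = (360·457.0 + 400·90.7 + 1100·194.1)/1860 = 222.74731
V̂(ȳ_st) = Σ W_h² s_h²/n_h, with W_h = N_h/N and N = 1860:
  stratum A: (360/1860)²·246.4²/19 = 119.704
  stratum B: (400/1860)²·29.5²/85 = 0.473499
  stratum C: (1100/1860)²·59.4²/121 = 10.1988
V̂(ȳ_st) = 130.376
SE(ȳ_st) = √130.376 = 11.4182

ȳ_st ≈ 222.75, SE ≈ 11.4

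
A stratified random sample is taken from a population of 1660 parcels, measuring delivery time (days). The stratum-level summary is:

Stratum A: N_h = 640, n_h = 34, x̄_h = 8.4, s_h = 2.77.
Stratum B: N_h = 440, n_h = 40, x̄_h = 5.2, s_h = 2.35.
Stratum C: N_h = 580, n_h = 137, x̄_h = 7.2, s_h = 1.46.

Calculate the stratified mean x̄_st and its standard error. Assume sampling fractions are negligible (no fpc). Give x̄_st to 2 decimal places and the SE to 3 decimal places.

x̄_st = Σ W_h x̄_h = (640·8.4 + 440·5.2 + 580·7.2)/1660 = 7.13253
V̂(x̄_st) = Σ W_h² s_h²/n_h, with W_h = N_h/N and N = 1660:
  stratum A: (640/1660)²·2.77²/34 = 0.0335447
  stratum B: (440/1660)²·2.35²/40 = 0.00969985
  stratum C: (580/1660)²·1.46²/137 = 0.00189944
V̂(x̄_st) = 0.045144
SE(x̄_st) = √0.045144 = 0.212471

x̄_st ≈ 7.13, SE ≈ 0.212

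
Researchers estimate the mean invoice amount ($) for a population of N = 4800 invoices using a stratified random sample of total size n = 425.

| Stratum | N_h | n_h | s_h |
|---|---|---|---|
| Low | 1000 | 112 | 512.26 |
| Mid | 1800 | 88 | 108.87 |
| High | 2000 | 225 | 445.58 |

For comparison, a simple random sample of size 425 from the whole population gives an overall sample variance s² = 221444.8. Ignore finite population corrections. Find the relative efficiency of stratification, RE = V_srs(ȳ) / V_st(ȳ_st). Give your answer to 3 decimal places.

V̂(ȳ_st) = Σ W_h² s_h²/n_h, with W_h = N_h/N and N = 4800:
  stratum Low: (1000/4800)²·512.26²/112 = 101.691
  stratum Mid: (1800/4800)²·108.87²/88 = 18.9407
  stratum High: (2000/4800)²·445.58²/225 = 153.196
V_st = 273.827
V_srs = s²/n = 221444.8/425 = 521.047
Relative efficiency = V_srs / V_st = 521.047/273.827 = 1.9028

RE ≈ 1.903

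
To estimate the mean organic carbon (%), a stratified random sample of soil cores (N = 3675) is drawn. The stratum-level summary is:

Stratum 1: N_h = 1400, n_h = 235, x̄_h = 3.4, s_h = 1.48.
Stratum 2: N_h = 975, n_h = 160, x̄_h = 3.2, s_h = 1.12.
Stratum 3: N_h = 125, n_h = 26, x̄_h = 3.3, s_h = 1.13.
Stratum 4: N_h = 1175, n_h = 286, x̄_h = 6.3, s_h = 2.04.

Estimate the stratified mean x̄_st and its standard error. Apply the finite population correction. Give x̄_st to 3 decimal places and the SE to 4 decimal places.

x̄_st = Σ W_h x̄_h = (1400·3.4 + 975·3.2 + 125·3.3 + 1175·6.3)/3675 = 4.27075
V̂(x̄_st) = Σ W_h² (1 − n_h/N_h) s_h²/n_h, with W_h = N_h/N and N = 3675:
  stratum 1: (1400/3675)²·(1 − 235/1400)·1.48²/235 = 0.00112563
  stratum 2: (975/3675)²·(1 − 160/975)·1.12²/160 = 0.000461279
  stratum 3: (125/3675)²·(1 − 26/125)·1.13²/26 = 4.50002e-05
  stratum 4: (1175/3675)²·(1 − 286/1175)·2.04²/286 = 0.00112543
V̂(x̄_st) = 0.00275734
SE(x̄_st) = √0.00275734 = 0.0525104

x̄_st ≈ 4.271, SE ≈ 0.0525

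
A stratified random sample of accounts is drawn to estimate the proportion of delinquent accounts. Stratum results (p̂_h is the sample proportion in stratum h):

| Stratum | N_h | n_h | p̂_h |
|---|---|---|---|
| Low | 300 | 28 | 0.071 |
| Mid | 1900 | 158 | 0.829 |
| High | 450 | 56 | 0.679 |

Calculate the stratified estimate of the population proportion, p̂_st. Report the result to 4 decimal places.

N = 2650; stratum weights W_h = N_h/N.
p̂_st = Σ W_h p̂_h = (300·0.071 + 1900·0.829 + 450·0.679)/2650 = 0.71772

p̂_st ≈ 0.7177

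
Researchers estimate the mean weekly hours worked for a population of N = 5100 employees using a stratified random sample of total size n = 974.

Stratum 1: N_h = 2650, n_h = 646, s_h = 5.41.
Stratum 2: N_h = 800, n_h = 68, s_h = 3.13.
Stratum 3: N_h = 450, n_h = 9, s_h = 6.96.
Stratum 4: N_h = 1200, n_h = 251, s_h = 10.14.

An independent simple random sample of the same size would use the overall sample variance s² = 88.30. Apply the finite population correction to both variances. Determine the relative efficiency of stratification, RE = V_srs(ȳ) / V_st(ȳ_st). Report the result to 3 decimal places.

V̂(ȳ_st) = Σ W_h² (1 − n_h/N_h) s_h²/n_h, with W_h = N_h/N and N = 5100:
  stratum 1: (2650/5100)²·(1 − 646/2650)·5.41²/646 = 0.0092505
  stratum 2: (800/5100)²·(1 − 68/800)·3.13²/68 = 0.0032437
  stratum 3: (450/5100)²·(1 − 9/450)·6.96²/9 = 0.0410664
  stratum 4: (1200/5100)²·(1 − 251/1200)·10.14²/251 = 0.0179353
V_st = 0.0714959
V_srs = (1 − 974/5100)·88.30/974 = 0.0733434
Relative efficiency = V_srs / V_st = 0.0733434/0.0714959 = 1.0258

RE ≈ 1.026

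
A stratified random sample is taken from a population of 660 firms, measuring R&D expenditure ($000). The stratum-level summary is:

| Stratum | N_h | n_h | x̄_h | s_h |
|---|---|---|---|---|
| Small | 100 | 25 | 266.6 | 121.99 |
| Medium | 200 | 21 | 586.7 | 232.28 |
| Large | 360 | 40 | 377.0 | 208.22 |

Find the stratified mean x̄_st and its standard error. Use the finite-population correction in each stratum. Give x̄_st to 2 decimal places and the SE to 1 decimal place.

x̄_st ≈ 423.82, SE ≈ 22.5

x̄_st = Σ W_h x̄_h = (100·266.6 + 200·586.7 + 360·377.0)/660 = 423.81818
V̂(x̄_st) = Σ W_h² (1 − n_h/N_h) s_h²/n_h, with W_h = N_h/N and N = 660:
  stratum Small: (100/660)²·(1 − 25/100)·121.99²/25 = 10.249
  stratum Medium: (200/660)²·(1 − 21/200)·232.28²/21 = 211.154
  stratum Large: (360/660)²·(1 − 40/360)·208.22²/40 = 286.648
V̂(x̄_st) = 508.051
SE(x̄_st) = √508.051 = 22.54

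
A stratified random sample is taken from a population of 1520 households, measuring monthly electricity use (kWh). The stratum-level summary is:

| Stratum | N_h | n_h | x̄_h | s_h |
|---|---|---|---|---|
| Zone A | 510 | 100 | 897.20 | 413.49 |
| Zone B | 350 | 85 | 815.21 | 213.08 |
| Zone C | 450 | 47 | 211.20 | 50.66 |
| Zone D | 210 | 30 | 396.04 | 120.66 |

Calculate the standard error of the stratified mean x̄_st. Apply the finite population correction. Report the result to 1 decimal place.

SE(x̄_st) ≈ 13.7

V̂(x̄_st) = Σ W_h² (1 − n_h/N_h) s_h²/n_h, with W_h = N_h/N and N = 1520:
  stratum Zone A: (510/1520)²·(1 − 100/510)·413.49²/100 = 154.738
  stratum Zone B: (350/1520)²·(1 − 85/350)·213.08²/85 = 21.4434
  stratum Zone C: (450/1520)²·(1 − 47/450)·50.66²/47 = 4.28611
  stratum Zone D: (210/1520)²·(1 − 30/210)·120.66²/30 = 7.93981
V̂(x̄_st) = 188.407
SE(x̄_st) = √188.407 = 13.7262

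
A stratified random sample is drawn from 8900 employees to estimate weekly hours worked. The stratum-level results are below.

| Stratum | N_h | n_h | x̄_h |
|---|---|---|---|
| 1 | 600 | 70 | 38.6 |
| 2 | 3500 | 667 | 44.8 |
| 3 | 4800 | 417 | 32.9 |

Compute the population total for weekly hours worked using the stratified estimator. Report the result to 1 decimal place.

τ̂_st ≈ 337880.0

τ̂_st = Σ N_h x̄_h = 600·38.6 + 3500·44.8 + 4800·32.9 = 337880.0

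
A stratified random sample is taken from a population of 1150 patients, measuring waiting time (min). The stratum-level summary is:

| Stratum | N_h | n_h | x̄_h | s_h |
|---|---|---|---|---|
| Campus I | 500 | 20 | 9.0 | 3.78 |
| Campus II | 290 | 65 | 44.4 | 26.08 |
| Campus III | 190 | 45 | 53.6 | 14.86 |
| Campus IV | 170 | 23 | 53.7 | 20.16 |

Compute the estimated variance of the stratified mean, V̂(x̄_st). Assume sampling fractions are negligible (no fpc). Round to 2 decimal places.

V̂(x̄_st) ≈ 1.32

V̂(x̄_st) = Σ W_h² s_h²/n_h, with W_h = N_h/N and N = 1150:
  stratum Campus I: (500/1150)²·3.78²/20 = 0.135051
  stratum Campus II: (290/1150)²·26.08²/65 = 0.66543
  stratum Campus III: (190/1150)²·14.86²/45 = 0.133948
  stratum Campus IV: (170/1150)²·20.16²/23 = 0.386149
V̂(x̄_st) = 1.32058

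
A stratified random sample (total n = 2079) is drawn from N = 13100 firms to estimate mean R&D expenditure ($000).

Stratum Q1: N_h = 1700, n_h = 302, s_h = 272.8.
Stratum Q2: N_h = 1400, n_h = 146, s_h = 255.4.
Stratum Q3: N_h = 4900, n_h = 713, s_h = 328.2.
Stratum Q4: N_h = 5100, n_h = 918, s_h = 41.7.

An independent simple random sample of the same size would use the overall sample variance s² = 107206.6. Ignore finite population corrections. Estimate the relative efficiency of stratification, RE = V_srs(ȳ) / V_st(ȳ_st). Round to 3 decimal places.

RE ≈ 1.681

V̂(ȳ_st) = Σ W_h² s_h²/n_h, with W_h = N_h/N and N = 13100:
  stratum Q1: (1700/13100)²·272.8²/302 = 4.14989
  stratum Q2: (1400/13100)²·255.4²/146 = 5.10273
  stratum Q3: (4900/13100)²·328.2²/713 = 21.1367
  stratum Q4: (5100/13100)²·41.7²/918 = 0.287096
V_st = 30.6764
V_srs = s²/n = 107206.6/2079 = 51.5664
Relative efficiency = V_srs / V_st = 51.5664/30.6764 = 1.6810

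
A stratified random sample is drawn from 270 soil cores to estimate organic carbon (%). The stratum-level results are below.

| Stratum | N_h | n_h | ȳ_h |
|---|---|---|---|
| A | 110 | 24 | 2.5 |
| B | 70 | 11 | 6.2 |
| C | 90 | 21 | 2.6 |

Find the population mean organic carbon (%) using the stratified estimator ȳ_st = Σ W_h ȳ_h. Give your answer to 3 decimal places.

ȳ_st ≈ 3.493

N = Σ N_h = 270. Stratum weights W_h = N_h/N.
ȳ_st = (110·2.5 + 70·6.2 + 90·2.6) / 270 = 3.49259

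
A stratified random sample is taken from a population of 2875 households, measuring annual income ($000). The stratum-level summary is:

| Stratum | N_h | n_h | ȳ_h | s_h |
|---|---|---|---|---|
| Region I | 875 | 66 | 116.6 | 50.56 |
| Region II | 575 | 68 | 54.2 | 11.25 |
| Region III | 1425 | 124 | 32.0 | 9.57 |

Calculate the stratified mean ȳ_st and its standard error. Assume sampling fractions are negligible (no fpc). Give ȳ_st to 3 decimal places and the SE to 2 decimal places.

ȳ_st = Σ W_h ȳ_h = (875·116.6 + 575·54.2 + 1425·32.0)/2875 = 62.18783
V̂(ȳ_st) = Σ W_h² s_h²/n_h, with W_h = N_h/N and N = 2875:
  stratum Region I: (875/2875)²·50.56²/66 = 3.58765
  stratum Region II: (575/2875)²·11.25²/68 = 0.0744485
  stratum Region III: (1425/2875)²·9.57²/124 = 0.18145
V̂(ȳ_st) = 3.84355
SE(ȳ_st) = √3.84355 = 1.9605

ȳ_st ≈ 62.188, SE ≈ 1.96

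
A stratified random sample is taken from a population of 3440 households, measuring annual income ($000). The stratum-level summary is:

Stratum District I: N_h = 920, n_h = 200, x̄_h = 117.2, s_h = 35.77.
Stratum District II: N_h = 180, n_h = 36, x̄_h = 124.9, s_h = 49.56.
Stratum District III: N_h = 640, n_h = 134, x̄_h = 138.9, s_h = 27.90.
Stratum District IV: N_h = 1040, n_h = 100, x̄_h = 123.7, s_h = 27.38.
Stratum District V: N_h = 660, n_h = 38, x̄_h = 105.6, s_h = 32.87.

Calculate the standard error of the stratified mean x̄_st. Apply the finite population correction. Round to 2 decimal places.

SE(x̄_st) ≈ 1.51

V̂(x̄_st) = Σ W_h² (1 − n_h/N_h) s_h²/n_h, with W_h = N_h/N and N = 3440:
  stratum District I: (920/3440)²·(1 − 200/920)·35.77²/200 = 0.358106
  stratum District II: (180/3440)²·(1 − 36/180)·49.56²/36 = 0.149444
  stratum District III: (640/3440)²·(1 − 134/640)·27.90²/134 = 0.158971
  stratum District IV: (1040/3440)²·(1 − 100/1040)·27.38²/100 = 0.619314
  stratum District V: (660/3440)²·(1 − 38/660)·32.87²/38 = 0.986355
V̂(x̄_st) = 2.27219
SE(x̄_st) = √2.27219 = 1.50738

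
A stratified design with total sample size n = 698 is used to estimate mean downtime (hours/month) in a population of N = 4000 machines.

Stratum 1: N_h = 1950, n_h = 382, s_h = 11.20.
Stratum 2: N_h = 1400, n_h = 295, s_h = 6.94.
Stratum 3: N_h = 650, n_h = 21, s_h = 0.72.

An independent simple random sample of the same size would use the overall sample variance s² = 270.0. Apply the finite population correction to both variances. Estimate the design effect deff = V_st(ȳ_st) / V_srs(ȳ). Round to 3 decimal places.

deff ≈ 0.248

V̂(ȳ_st) = Σ W_h² (1 − n_h/N_h) s_h²/n_h, with W_h = N_h/N and N = 4000:
  stratum 1: (1950/4000)²·(1 − 382/1950)·11.20²/382 = 0.0627528
  stratum 2: (1400/4000)²·(1 − 295/1400)·6.94²/295 = 0.0157858
  stratum 3: (650/4000)²·(1 − 21/650)·0.72²/21 = 0.000630797
V_st = 0.0791695
V_srs = (1 − 698/4000)·270.0/698 = 0.319319
deff = V_st / V_srs = 0.0791695/0.319319 = 0.2479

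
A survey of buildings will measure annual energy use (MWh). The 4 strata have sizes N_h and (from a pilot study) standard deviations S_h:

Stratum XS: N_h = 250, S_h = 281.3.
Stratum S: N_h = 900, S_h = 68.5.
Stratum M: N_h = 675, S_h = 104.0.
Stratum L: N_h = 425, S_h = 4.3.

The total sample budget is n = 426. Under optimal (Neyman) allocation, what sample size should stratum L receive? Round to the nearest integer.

4

Neyman allocation: n_h = n · N_h S_h / Σ N_i S_i, with n = 426.
  stratum XS: N_h·S_h = 250·281.3 = 70325.00
  stratum S: N_h·S_h = 900·68.5 = 61650.00
  stratum M: N_h·S_h = 675·104.0 = 70200.00
  stratum L: N_h·S_h = 425·4.3 = 1827.50
Σ N_h S_h = 204002.50
n for stratum L = 426·1827.50/204002.50 = 3.816 → 4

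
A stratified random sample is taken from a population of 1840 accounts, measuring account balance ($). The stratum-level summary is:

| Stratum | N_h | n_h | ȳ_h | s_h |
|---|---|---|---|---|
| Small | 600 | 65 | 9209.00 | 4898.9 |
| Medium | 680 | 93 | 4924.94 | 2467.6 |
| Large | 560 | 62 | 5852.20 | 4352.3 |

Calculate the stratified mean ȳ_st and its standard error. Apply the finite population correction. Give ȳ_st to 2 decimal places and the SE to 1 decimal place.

ȳ_st = Σ W_h ȳ_h = (600·9209.00 + 680·4924.94 + 560·5852.20)/1840 = 6604.12565
V̂(ȳ_st) = Σ W_h² (1 − n_h/N_h) s_h²/n_h, with W_h = N_h/N and N = 1840:
  stratum Small: (600/1840)²·(1 − 65/600)·4898.9²/65 = 35006.9
  stratum Medium: (680/1840)²·(1 − 93/680)·2467.6²/93 = 7719.3
  stratum Large: (560/1840)²·(1 − 62/560)·4352.3²/62 = 25166.8
V̂(ȳ_st) = 67892.9
SE(ȳ_st) = √67892.9 = 260.563

ȳ_st ≈ 6604.13, SE ≈ 260.6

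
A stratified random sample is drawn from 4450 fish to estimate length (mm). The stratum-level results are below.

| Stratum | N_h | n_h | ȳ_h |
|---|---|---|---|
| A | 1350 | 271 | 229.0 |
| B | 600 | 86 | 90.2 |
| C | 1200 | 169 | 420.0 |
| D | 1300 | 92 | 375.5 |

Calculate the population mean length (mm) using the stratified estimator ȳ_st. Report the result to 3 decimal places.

N = Σ N_h = 4450. Stratum weights W_h = N_h/N.
ȳ_st = (1350·229.0 + 600·90.2 + 1200·420.0 + 1300·375.5) / 4450 = 304.58876

ȳ_st ≈ 304.589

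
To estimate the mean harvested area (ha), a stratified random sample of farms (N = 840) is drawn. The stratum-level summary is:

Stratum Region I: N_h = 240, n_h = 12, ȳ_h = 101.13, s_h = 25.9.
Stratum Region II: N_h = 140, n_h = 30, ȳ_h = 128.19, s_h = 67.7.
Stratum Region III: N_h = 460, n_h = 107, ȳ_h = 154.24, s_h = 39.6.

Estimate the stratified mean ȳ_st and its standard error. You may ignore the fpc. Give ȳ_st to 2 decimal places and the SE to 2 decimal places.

ȳ_st = Σ W_h ȳ_h = (240·101.13 + 140·128.19 + 460·154.24)/840 = 134.72405
V̂(ȳ_st) = Σ W_h² s_h²/n_h, with W_h = N_h/N and N = 840:
  stratum Region I: (240/840)²·25.9²/12 = 4.56333
  stratum Region II: (140/840)²·67.7²/30 = 4.24379
  stratum Region III: (460/840)²·39.6²/107 = 4.39505
V̂(ȳ_st) = 13.2022
SE(ȳ_st) = √13.2022 = 3.63348

ȳ_st ≈ 134.72, SE ≈ 3.63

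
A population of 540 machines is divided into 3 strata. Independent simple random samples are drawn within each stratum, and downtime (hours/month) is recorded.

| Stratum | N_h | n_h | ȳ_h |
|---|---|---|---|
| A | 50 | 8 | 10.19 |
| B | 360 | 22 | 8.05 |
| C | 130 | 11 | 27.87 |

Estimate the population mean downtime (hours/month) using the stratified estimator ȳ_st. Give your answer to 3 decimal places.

ȳ_st ≈ 13.020

N = Σ N_h = 540. Stratum weights W_h = N_h/N.
ȳ_st = (50·10.19 + 360·8.05 + 130·27.87) / 540 = 13.01963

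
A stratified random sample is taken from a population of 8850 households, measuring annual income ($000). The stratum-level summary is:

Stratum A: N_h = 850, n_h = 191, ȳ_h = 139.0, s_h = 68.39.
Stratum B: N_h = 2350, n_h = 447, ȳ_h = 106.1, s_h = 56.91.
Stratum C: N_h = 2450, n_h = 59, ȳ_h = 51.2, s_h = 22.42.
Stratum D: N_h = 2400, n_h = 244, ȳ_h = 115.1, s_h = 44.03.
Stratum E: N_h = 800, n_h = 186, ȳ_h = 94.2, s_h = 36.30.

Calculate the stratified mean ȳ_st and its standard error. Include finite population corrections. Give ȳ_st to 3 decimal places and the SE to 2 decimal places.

ȳ_st ≈ 95.427, SE ≈ 1.34

ȳ_st = Σ W_h ȳ_h = (850·139.0 + 2350·106.1 + 2450·51.2 + 2400·115.1 + 800·94.2)/8850 = 95.42655
V̂(ȳ_st) = Σ W_h² (1 − n_h/N_h) s_h²/n_h, with W_h = N_h/N and N = 8850:
  stratum A: (850/8850)²·(1 − 191/850)·68.39²/191 = 0.175134
  stratum B: (2350/8850)²·(1 − 447/2350)·56.91²/447 = 0.413704
  stratum C: (2450/8850)²·(1 − 59/2450)·22.42²/59 = 0.637204
  stratum D: (2400/8850)²·(1 − 244/2400)·44.03²/244 = 0.524905
  stratum E: (800/8850)²·(1 − 186/800)·36.30²/186 = 0.0444296
V̂(ȳ_st) = 1.79538
SE(ȳ_st) = √1.79538 = 1.33992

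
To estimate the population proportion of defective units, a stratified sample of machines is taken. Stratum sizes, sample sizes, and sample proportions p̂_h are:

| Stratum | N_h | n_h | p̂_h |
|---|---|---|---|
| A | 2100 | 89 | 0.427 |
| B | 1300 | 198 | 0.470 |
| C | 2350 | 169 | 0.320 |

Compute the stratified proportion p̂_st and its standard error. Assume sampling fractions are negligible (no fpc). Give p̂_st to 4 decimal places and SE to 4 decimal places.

N = 5750; stratum weights W_h = N_h/N.
p̂_st = Σ W_h p̂_h = (2100·0.427 + 1300·0.470 + 2350·0.320)/5750 = 0.39299
V̂(p̂_st) = Σ W_h² p̂_h(1−p̂_h)/(n_h−1):
  stratum A: (2100/5750)²·0.427·0.573/88 = 0.000370854
  stratum B: (1300/5750)²·0.470·0.530/197 = 6.46336e-05
  stratum C: (2350/5750)²·0.320·0.680/168 = 0.000216346
V̂(p̂_st) = 0.000651834; SE = √V̂ = 0.025531

p̂_st ≈ 0.3930, SE ≈ 0.0255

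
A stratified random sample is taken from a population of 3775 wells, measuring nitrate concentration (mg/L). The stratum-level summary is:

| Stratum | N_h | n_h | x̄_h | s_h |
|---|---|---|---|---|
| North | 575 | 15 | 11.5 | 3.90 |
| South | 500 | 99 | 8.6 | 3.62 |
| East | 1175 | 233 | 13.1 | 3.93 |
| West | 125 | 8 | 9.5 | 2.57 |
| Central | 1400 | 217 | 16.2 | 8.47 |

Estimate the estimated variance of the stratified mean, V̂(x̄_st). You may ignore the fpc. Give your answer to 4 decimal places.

V̂(x̄_st) = Σ W_h² s_h²/n_h, with W_h = N_h/N and N = 3775:
  stratum North: (575/3775)²·3.90²/15 = 0.0235255
  stratum South: (500/3775)²·3.62²/99 = 0.00232214
  stratum East: (1175/3775)²·3.93²/233 = 0.00642201
  stratum West: (125/3775)²·2.57²/8 = 0.000905237
  stratum Central: (1400/3775)²·8.47²/217 = 0.0454704
V̂(x̄_st) = 0.0786454

V̂(x̄_st) ≈ 0.0786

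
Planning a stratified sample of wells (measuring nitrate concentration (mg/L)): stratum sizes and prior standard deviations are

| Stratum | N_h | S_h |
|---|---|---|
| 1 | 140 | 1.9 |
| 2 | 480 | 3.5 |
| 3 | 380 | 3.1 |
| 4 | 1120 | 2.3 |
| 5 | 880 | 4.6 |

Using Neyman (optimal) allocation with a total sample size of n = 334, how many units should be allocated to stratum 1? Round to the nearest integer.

Neyman allocation: n_h = n · N_h S_h / Σ N_i S_i, with n = 334.
  stratum 1: N_h·S_h = 140·1.9 = 266.00
  stratum 2: N_h·S_h = 480·3.5 = 1680.00
  stratum 3: N_h·S_h = 380·3.1 = 1178.00
  stratum 4: N_h·S_h = 1120·2.3 = 2576.00
  stratum 5: N_h·S_h = 880·4.6 = 4048.00
Σ N_h S_h = 9748.00
n for stratum 1 = 334·266.00/9748.00 = 9.114 → 9

9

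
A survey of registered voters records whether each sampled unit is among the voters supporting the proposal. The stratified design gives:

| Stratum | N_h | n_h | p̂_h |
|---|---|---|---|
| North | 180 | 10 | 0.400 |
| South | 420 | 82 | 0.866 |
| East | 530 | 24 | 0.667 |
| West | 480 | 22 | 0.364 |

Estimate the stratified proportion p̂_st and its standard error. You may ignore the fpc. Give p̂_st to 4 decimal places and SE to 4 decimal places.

p̂_st ≈ 0.5987, SE ≈ 0.0496

N = 1610; stratum weights W_h = N_h/N.
p̂_st = Σ W_h p̂_h = (180·0.400 + 420·0.866 + 530·0.667 + 480·0.364)/1610 = 0.59873
V̂(p̂_st) = Σ W_h² p̂_h(1−p̂_h)/(n_h−1):
  stratum North: (180/1610)²·0.400·0.600/9 = 0.00033332
  stratum South: (420/1610)²·0.866·0.134/81 = 9.74955e-05
  stratum East: (530/1610)²·0.667·0.333/23 = 0.00104651
  stratum West: (480/1610)²·0.364·0.636/21 = 0.000979873
V̂(p̂_st) = 0.0024572; SE = √V̂ = 0.0495701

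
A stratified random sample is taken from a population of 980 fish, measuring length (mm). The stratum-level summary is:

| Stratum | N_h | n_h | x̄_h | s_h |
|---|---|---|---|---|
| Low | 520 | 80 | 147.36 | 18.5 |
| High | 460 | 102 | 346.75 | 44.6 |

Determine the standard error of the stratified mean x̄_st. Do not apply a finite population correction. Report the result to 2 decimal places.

SE(x̄_st) ≈ 2.35

V̂(x̄_st) = Σ W_h² s_h²/n_h, with W_h = N_h/N and N = 980:
  stratum Low: (520/980)²·18.5²/80 = 1.2045
  stratum High: (460/980)²·44.6²/102 = 4.29668
V̂(x̄_st) = 5.50118
SE(x̄_st) = √5.50118 = 2.34546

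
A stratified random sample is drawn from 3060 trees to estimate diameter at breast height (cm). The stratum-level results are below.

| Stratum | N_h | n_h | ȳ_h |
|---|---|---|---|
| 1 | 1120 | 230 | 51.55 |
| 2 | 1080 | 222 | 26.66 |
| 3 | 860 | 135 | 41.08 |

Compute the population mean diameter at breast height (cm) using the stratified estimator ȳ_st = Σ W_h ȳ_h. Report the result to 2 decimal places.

ȳ_st ≈ 39.82

N = Σ N_h = 3060. Stratum weights W_h = N_h/N.
ȳ_st = (1120·51.55 + 1080·26.66 + 860·41.08) / 3060 = 39.8227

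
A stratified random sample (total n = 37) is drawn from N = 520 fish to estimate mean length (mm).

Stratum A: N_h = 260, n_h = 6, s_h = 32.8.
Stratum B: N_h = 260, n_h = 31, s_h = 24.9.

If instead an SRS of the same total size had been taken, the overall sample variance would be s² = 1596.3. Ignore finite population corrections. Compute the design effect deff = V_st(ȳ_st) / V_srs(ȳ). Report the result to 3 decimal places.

deff ≈ 1.155

V̂(ȳ_st) = Σ W_h² s_h²/n_h, with W_h = N_h/N and N = 520:
  stratum A: (260/520)²·32.8²/6 = 44.8267
  stratum B: (260/520)²·24.9²/31 = 5.00008
V_st = 49.8267
V_srs = s²/n = 1596.3/37 = 43.1432
deff = V_st / V_srs = 49.8267/43.1432 = 1.1549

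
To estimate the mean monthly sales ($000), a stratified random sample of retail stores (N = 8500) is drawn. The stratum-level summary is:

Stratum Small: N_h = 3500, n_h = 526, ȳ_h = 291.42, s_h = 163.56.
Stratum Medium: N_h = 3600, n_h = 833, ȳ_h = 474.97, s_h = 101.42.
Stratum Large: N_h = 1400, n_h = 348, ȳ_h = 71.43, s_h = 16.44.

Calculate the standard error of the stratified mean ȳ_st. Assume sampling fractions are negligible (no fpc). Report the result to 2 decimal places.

SE(ȳ_st) ≈ 3.30

V̂(ȳ_st) = Σ W_h² s_h²/n_h, with W_h = N_h/N and N = 8500:
  stratum Small: (3500/8500)²·163.56²/526 = 8.62317
  stratum Medium: (3600/8500)²·101.42²/833 = 2.21498
  stratum Large: (1400/8500)²·16.44²/348 = 0.0210689
V̂(ȳ_st) = 10.8592
SE(ȳ_st) = √10.8592 = 3.29533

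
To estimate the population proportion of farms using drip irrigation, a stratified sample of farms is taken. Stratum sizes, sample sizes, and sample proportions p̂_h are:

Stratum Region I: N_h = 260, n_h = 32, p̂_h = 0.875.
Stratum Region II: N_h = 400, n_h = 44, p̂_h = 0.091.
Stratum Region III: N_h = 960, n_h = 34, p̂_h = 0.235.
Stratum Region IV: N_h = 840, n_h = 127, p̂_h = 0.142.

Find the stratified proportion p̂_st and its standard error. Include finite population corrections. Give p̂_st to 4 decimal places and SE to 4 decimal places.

p̂_st ≈ 0.2475, SE ≈ 0.0312

N = 2460; stratum weights W_h = N_h/N.
p̂_st = Σ W_h p̂_h = (260·0.875 + 400·0.091 + 960·0.235 + 840·0.142)/2460 = 0.24747
V̂(p̂_st) = Σ W_h² (1 − n_h/N_h) p̂_h(1−p̂_h)/(n_h−1):
  stratum Region I: (260/2460)²·(1 − 32/260)·0.875·0.125/31 = 3.45616e-05
  stratum Region II: (400/2460)²·(1 − 44/400)·0.091·0.909/43 = 4.52665e-05
  stratum Region III: (960/2460)²·(1 − 34/960)·0.235·0.765/33 = 0.000800253
  stratum Region IV: (840/2460)²·(1 − 127/840)·0.142·0.858/126 = 9.56982e-05
V̂(p̂_st) = 0.000975779; SE = √V̂ = 0.0312375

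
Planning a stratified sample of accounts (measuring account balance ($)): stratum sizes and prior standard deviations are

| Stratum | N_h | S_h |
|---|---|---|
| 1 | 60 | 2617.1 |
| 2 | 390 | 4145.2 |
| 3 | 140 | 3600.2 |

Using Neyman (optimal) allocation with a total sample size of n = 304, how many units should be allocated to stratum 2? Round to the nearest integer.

Neyman allocation: n_h = n · N_h S_h / Σ N_i S_i, with n = 304.
  stratum 1: N_h·S_h = 60·2617.1 = 157026.00
  stratum 2: N_h·S_h = 390·4145.2 = 1616628.00
  stratum 3: N_h·S_h = 140·3600.2 = 504028.00
Σ N_h S_h = 2277682.00
n for stratum 2 = 304·1616628.00/2277682.00 = 215.770 → 216

216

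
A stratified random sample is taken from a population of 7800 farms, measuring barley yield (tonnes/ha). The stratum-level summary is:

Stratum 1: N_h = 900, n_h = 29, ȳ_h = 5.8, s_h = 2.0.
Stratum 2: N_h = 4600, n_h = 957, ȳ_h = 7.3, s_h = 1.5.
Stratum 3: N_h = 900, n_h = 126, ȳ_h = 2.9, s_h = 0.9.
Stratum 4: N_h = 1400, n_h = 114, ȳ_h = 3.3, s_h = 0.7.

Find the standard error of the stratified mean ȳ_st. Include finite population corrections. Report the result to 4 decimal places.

SE(ȳ_st) ≈ 0.0512

V̂(ȳ_st) = Σ W_h² (1 − n_h/N_h) s_h²/n_h, with W_h = N_h/N and N = 7800:
  stratum 1: (900/7800)²·(1 − 29/900)·2.0²/29 = 0.00177719
  stratum 2: (4600/7800)²·(1 − 957/4600)·1.5²/957 = 0.000647587
  stratum 3: (900/7800)²·(1 − 126/900)·0.9²/126 = 7.36052e-05
  stratum 4: (1400/7800)²·(1 − 114/1400)·0.7²/114 = 0.000127195
V̂(ȳ_st) = 0.00262558
SE(ȳ_st) = √0.00262558 = 0.0512404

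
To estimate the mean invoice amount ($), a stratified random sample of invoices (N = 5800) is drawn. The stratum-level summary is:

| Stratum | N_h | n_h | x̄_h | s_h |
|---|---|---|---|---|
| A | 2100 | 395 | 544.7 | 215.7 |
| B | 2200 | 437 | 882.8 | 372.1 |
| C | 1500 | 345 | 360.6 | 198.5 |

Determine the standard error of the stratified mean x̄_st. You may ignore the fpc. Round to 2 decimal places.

SE(x̄_st) ≈ 8.29

V̂(x̄_st) = Σ W_h² s_h²/n_h, with W_h = N_h/N and N = 5800:
  stratum A: (2100/5800)²·215.7²/395 = 15.4414
  stratum B: (2200/5800)²·372.1²/437 = 45.5856
  stratum C: (1500/5800)²·198.5²/345 = 7.63886
V̂(x̄_st) = 68.6658
SE(x̄_st) = √68.6658 = 8.28648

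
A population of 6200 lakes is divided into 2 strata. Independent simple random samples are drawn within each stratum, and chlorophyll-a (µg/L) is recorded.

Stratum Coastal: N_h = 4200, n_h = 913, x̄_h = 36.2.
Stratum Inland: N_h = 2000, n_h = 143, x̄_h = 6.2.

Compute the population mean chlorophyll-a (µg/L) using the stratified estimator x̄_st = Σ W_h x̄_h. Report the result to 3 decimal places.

x̄_st ≈ 26.523

N = Σ N_h = 6200. Stratum weights W_h = N_h/N.
x̄_st = (4200·36.2 + 2000·6.2) / 6200 = 26.52258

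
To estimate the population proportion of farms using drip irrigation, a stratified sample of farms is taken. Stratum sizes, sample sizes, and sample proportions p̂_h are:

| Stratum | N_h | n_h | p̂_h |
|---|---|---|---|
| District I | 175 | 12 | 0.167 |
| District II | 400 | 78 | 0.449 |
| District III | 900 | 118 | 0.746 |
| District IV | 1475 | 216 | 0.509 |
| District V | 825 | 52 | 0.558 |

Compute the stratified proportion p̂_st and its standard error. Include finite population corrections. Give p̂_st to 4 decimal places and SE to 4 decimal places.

N = 3775; stratum weights W_h = N_h/N.
p̂_st = Σ W_h p̂_h = (175·0.167 + 400·0.449 + 900·0.746 + 1475·0.509 + 825·0.558)/3775 = 0.55400
V̂(p̂_st) = Σ W_h² (1 − n_h/N_h) p̂_h(1−p̂_h)/(n_h−1):
  stratum District I: (175/3775)²·(1 − 12/175)·0.167·0.833/11 = 2.5314e-05
  stratum District II: (400/3775)²·(1 − 78/400)·0.449·0.551/77 = 2.90395e-05
  stratum District III: (900/3775)²·(1 − 118/900)·0.746·0.254/117 = 7.99838e-05
  stratum District IV: (1475/3775)²·(1 − 216/1475)·0.509·0.491/215 = 0.000151476
  stratum District V: (825/3775)²·(1 − 52/825)·0.558·0.442/51 = 0.000216414
V̂(p̂_st) = 0.000502228; SE = √V̂ = 0.0224104

p̂_st ≈ 0.5540, SE ≈ 0.0224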